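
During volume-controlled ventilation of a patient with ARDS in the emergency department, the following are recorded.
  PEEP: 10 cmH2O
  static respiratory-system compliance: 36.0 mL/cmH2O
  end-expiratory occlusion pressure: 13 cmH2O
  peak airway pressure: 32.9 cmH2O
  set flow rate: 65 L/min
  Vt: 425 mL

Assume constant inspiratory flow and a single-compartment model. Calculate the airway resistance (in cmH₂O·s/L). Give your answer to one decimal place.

Flow: 65 L/min ÷ 60 = 1.0833 L/s.
Total PEEP = 13 cmH2O (set 10 + intrinsic 3); this is the baseline alveolar pressure.
Equation of motion (constant flow): PIP = Vt/C + R·V̇ + PEEP.
R·V̇ = PIP − Vt/C − PEEP = 32.9 − 425/36.0 − 13 = 32.9 − 11.806 − 13 = 8.094 cmH2O.
R = 8.094 / 1.0833 = 7.472 cmH2O·s/L.

7.5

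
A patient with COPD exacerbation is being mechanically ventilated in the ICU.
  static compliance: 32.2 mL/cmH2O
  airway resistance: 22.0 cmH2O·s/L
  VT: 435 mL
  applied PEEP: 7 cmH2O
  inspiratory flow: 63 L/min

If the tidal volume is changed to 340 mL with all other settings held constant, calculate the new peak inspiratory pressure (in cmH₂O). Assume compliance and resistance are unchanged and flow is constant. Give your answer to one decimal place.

Flow: 63 L/min ÷ 60 = 1.05 L/s.
PIP = Vt/C + R·V̇ + PEEP (constant-flow equation of motion).
Only the elastic term changes: ΔPIP = ΔVt / C = (340 − 435) / 32.2 = -2.95 cmH2O.
Original PIP = 435/32.2 + 22.0×1.05 + 7 = 43.609 cmH2O; new PIP = 43.609 + (-2.95) = 40.659 cmH2O.

40.7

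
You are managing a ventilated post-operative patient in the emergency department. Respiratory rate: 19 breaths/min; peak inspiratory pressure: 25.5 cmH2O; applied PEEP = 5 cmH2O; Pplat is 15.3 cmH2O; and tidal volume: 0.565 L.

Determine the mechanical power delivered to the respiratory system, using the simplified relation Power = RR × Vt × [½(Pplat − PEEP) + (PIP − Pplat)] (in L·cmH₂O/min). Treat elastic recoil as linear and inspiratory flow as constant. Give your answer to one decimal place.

164.8

Per-breath work = Vt × [½(Pplat−PEEP) + (PIP−Pplat)] = 0.565 × [0.5×10.3 + 10.2] = 0.565 × 15.35 = 8.673 L·cmH2O.
Power = 19 × 8.673 = 164.79 L·cmH2O/min.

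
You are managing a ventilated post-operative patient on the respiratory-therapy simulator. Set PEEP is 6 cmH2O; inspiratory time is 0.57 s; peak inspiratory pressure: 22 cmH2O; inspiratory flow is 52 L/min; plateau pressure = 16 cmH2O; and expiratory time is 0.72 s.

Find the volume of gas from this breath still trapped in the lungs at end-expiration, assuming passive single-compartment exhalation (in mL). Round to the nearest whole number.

Flow: 52 L/min ÷ 60 = 0.8667 L/s.
Vt = flow × Ti = 0.8667 L/s × 0.57 s × 1000 mL/L = 494.02 mL.
R = (PIP − Pplat)/V̇ = (22 − 16) / 0.8667 = 6.0/0.8667 = 6.923 cmH2O·s/L.
C = Vt/(Pplat − PEEP) = 494.02 / (16 − 6) = 494.02/10.0 = 49.402 mL/cmH2O.
τ = R × C = 6.923 × 0.0494 L/cmH2O = 0.342 s.
Fraction remaining = e^(−Te/τ) = e^(−0.72/0.342) = 0.1218.
Trapped volume = 494.02 × 0.1218 = 60.172 mL.

60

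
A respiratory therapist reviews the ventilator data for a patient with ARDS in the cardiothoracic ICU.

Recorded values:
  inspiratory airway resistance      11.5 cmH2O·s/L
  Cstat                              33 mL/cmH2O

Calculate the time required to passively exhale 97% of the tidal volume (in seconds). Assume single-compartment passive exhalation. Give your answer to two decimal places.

τ = R × C = 11.5 × 33 mL/cmH2O = 11.5 × 0.033 L/cmH2O = 0.3795 s.
Exhaled fraction f = 1 − e^(−t/τ) → t = −τ·ln(1 − f) = −0.3795·ln(0.03) = 1.331 s.

1.33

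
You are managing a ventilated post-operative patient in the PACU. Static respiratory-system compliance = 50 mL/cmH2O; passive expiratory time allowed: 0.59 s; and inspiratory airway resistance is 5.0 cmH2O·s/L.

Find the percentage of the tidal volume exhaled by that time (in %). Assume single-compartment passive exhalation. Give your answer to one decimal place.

τ = R × C = 5.0 × 50 mL/cmH2O = 5.0 × 0.050 L/cmH2O = 0.25 s.
Passive exhalation: V(t)/V₀ = e^(−t/τ) = e^(−0.59/0.25) = 0.09442.
Fraction exhaled = 1 − 0.09442 = 0.9056 → 90.56%.

90.6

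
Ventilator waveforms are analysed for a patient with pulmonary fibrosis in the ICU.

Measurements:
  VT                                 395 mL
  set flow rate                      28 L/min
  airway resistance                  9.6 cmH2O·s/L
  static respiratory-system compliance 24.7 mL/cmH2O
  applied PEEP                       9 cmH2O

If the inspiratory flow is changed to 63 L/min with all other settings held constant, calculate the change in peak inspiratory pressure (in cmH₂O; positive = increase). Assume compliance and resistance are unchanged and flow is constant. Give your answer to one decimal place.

5.6

Flow: 28 L/min ÷ 60 = 0.4667 L/s.
New flow: 63 L/min ÷ 60 = 1.05 L/s.
PIP = Vt/C + R·V̇ + PEEP (constant-flow equation of motion).
Only the resistive term changes: ΔPIP = R × ΔV̇ = 9.6 × (1.05 − 0.4667) = 9.6 × 0.5833 = 5.6 cmH2O.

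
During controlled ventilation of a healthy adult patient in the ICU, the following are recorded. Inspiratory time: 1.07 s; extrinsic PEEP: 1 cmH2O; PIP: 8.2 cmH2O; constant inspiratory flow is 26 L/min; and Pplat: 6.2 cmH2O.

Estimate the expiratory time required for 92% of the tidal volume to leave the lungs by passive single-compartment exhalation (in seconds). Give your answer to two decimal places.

Flow: 26 L/min ÷ 60 = 0.4333 L/s.
Vt = flow × Ti = 0.4333 L/s × 1.07 s × 1000 mL/L = 463.63 mL.
R = (PIP − Pplat)/V̇ = (8.2 − 6.2) / 0.4333 = 2.0/0.4333 = 4.616 cmH2O·s/L.
C = Vt/(Pplat − PEEP) = 463.63 / (6.2 − 1) = 463.63/5.2 = 89.16 mL/cmH2O.
τ = R × C = 4.616 × 0.08916 L/cmH2O = 0.4116 s.
t = −τ·ln(1 − 0.92) = −0.4116·ln(0.08) = 1.04 s.

1.04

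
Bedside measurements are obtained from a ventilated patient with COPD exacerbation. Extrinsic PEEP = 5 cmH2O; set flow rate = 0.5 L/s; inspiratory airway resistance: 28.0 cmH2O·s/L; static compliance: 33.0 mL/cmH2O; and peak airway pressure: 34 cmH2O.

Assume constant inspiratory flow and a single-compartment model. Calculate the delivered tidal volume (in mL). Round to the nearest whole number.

495

Equation of motion (constant flow): PIP = Vt/C + R·V̇ + PEEP.
Vt/C = PIP − R·V̇ − PEEP = 34 − 14.0 − 5 = 15.0 cmH2O.
Vt = C × 15.0 = 33.0 × 15.0 = 495.0 mL.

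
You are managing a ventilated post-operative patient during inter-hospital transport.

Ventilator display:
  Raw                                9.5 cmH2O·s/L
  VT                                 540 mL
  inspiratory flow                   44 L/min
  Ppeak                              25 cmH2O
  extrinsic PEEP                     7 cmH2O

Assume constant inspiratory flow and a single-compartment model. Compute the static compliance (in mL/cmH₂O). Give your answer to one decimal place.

48.9

Flow: 44 L/min ÷ 60 = 0.7333 L/s.
Equation of motion (constant flow): PIP = Vt/C + R·V̇ + PEEP.
Vt/C = PIP − R·V̇ − PEEP = 25 − 9.5×0.7333 − 7 = 25 − 6.966 − 7 = 11.034 cmH2O.
C = Vt / 11.034 = 540 / 11.034 = 48.94 mL/cmH2O.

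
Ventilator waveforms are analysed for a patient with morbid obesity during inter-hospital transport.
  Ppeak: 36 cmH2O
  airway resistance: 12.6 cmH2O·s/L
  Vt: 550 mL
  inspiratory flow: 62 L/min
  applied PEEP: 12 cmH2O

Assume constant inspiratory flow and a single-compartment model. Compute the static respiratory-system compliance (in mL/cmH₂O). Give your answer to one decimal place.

Flow: 62 L/min ÷ 60 = 1.0333 L/s.
Equation of motion (constant flow): PIP = Vt/C + R·V̇ + PEEP.
Vt/C = PIP − R·V̇ − PEEP = 36 − 12.6×1.0333 − 12 = 36 − 13.02 − 12 = 10.98 cmH2O.
C = Vt / 10.98 = 550 / 10.98 = 50.091 mL/cmH2O.

50.1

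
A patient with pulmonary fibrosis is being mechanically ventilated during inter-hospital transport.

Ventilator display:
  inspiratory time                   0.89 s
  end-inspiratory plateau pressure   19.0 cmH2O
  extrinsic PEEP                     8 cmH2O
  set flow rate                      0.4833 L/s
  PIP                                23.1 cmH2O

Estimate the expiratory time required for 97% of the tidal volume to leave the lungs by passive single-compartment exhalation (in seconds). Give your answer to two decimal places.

1.16

Vt = flow × Ti = 0.4833 L/s × 0.89 s × 1000 mL/L = 430.14 mL.
R = (PIP − Pplat)/V̇ = (23.1 − 19.0) / 0.4833 = 4.1/0.4833 = 8.483 cmH2O·s/L.
C = Vt/(Pplat − PEEP) = 430.14 / (19.0 − 8) = 430.14/11.0 = 39.104 mL/cmH2O.
τ = R × C = 8.483 × 0.0391 L/cmH2O = 0.3317 s.
t = −τ·ln(1 − 0.97) = −0.3317·ln(0.03) = 1.163 s.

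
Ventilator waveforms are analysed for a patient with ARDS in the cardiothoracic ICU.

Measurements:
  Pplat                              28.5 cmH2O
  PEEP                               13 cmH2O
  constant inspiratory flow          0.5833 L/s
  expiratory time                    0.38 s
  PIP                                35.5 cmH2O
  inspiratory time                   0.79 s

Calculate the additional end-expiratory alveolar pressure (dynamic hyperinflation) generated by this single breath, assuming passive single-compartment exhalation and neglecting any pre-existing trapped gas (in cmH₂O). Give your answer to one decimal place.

Vt = flow × Ti = 0.5833 L/s × 0.79 s × 1000 mL/L = 460.81 mL.
R = (PIP − Pplat)/V̇ = (35.5 − 28.5) / 0.5833 = 7.0/0.5833 = 12.001 cmH2O·s/L.
C = Vt/(Pplat − PEEP) = 460.81 / (28.5 − 13) = 460.81/15.5 = 29.73 mL/cmH2O.
τ = R × C = 12.001 × 0.02973 L/cmH2O = 0.3568 s.
Fraction remaining = e^(−Te/τ) = e^(−0.38/0.3568) = 0.3447; trapped volume = 460.81 × 0.3447 = 158.84 mL.
Additional alveolar pressure from trapping ≈ V_trapped / C = 158.84 / 29.73 = 5.343 cmH2O.

5.3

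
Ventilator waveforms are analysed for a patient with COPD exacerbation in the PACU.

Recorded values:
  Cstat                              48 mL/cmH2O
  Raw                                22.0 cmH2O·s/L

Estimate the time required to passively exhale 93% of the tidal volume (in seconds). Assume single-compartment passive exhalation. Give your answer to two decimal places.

τ = R × C = 22.0 × 48 mL/cmH2O = 22.0 × 0.048 L/cmH2O = 1.056 s.
Exhaled fraction f = 1 − e^(−t/τ) → t = −τ·ln(1 − f) = −1.056·ln(0.07) = 2.808 s.

2.81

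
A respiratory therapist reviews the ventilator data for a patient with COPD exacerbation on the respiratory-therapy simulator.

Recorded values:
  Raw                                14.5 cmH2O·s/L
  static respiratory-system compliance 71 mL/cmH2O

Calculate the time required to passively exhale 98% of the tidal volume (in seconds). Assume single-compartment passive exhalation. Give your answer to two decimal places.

4.03

τ = R × C = 14.5 × 71 mL/cmH2O = 14.5 × 0.071 L/cmH2O = 1.03 s.
Exhaled fraction f = 1 − e^(−t/τ) → t = −τ·ln(1 − f) = −1.03·ln(0.02) = 4.029 s.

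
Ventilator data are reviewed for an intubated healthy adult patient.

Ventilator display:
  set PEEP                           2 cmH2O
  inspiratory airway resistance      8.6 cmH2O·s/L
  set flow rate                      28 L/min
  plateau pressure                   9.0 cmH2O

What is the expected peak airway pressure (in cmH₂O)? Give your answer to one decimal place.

Flow: 28 L/min ÷ 60 = 0.4667 L/s.
PIP = Pplat + Raw × flow = 9.0 + 8.6 × 0.4667 = 9.0 + 4.014 = 13.014 cmH2O.

13.0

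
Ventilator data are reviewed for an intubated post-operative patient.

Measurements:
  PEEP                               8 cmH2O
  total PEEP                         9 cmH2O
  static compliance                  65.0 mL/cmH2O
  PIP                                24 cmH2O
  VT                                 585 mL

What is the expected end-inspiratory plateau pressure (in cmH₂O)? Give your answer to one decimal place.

18.0

End-expiratory occlusion gives total PEEP = 9 cmH2O (intrinsic PEEP = 9 − 8 = 1). Use total PEEP for the elastic gradient.
Pplat = PEEPtotal + Vt / Cstat = 9 + 585 / 65.0 = 9 + 9.0 = 18.0 cmH2O.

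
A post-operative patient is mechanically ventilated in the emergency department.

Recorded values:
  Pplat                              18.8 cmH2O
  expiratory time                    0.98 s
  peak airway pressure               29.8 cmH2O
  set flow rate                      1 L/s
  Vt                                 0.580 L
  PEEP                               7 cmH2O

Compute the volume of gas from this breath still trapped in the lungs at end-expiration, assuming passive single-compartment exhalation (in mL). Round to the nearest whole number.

95

R = (PIP − Pplat)/V̇ = (29.8 − 18.8) / 1 = 11.0/1 = 11.0 cmH2O·s/L.
C = Vt/(Pplat − PEEP) = 580.0 / (18.8 − 7) = 580.0/11.8 = 49.153 mL/cmH2O.
τ = R × C = 11.0 × 0.04915 L/cmH2O = 0.5407 s.
Fraction remaining = e^(−Te/τ) = e^(−0.98/0.5407) = 0.1633.
Trapped volume = 580.0 × 0.1633 = 94.714 mL.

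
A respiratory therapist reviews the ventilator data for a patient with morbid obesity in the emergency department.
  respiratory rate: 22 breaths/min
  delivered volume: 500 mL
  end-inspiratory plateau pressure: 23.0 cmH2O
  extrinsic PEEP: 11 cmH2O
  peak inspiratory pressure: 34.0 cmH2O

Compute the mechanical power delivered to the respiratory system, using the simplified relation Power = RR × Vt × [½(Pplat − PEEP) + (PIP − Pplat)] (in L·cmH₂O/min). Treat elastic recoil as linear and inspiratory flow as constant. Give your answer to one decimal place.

187.0

Per-breath work = Vt × [½(Pplat−PEEP) + (PIP−Pplat)] = 0.500 × [0.5×12.0 + 11.0] = 0.500 × 17.0 = 8.5 L·cmH2O.
Power = 22 × 8.5 = 187.0 L·cmH2O/min.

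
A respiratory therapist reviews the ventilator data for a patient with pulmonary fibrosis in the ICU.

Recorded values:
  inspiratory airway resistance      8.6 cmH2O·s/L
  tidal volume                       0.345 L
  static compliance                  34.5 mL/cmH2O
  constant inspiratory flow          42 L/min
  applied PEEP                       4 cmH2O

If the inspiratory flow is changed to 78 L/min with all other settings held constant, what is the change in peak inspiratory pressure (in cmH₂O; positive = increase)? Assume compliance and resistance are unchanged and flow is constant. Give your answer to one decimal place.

5.2

Flow: 42 L/min ÷ 60 = 0.7 L/s.
New flow: 78 L/min ÷ 60 = 1.3 L/s.
PIP = Vt/C + R·V̇ + PEEP (constant-flow equation of motion).
Only the resistive term changes: ΔPIP = R × ΔV̇ = 8.6 × (1.3 − 0.7) = 8.6 × 0.6 = 5.16 cmH2O.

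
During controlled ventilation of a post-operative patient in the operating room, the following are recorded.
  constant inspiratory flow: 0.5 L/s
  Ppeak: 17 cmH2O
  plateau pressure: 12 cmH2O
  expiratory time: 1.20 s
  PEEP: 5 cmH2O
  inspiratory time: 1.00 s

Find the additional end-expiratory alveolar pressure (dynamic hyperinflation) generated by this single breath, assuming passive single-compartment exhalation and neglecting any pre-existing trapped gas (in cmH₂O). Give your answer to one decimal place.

1.3

Vt = flow × Ti = 0.5 L/s × 1.00 s × 1000 mL/L = 500.0 mL.
R = (PIP − Pplat)/V̇ = (17 − 12) / 0.5 = 5.0/0.5 = 10.0 cmH2O·s/L.
C = Vt/(Pplat − PEEP) = 500.0 / (12 − 5) = 500.0/7.0 = 71.429 mL/cmH2O.
τ = R × C = 10.0 × 0.07143 L/cmH2O = 0.7143 s.
Fraction remaining = e^(−Te/τ) = e^(−1.20/0.7143) = 0.1864; trapped volume = 500.0 × 0.1864 = 93.2 mL.
Additional alveolar pressure from trapping ≈ V_trapped / C = 93.2 / 71.429 = 1.305 cmH2O.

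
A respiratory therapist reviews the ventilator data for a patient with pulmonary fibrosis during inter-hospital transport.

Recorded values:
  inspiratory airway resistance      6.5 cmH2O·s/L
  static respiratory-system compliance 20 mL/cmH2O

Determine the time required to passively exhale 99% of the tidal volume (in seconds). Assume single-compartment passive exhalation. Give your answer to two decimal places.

0.60

τ = R × C = 6.5 × 20 mL/cmH2O = 6.5 × 0.020 L/cmH2O = 0.13 s.
Exhaled fraction f = 1 − e^(−t/τ) → t = −τ·ln(1 − f) = −0.13·ln(0.01) = 0.5987 s.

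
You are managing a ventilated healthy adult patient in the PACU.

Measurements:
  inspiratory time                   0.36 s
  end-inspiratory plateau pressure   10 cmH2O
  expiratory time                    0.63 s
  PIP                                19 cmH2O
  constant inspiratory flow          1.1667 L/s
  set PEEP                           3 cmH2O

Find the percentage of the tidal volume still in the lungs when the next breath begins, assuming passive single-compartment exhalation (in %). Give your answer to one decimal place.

Vt = flow × Ti = 1.1667 L/s × 0.36 s × 1000 mL/L = 420.01 mL.
R = (PIP − Pplat)/V̇ = (19 − 10) / 1.1667 = 9.0/1.1667 = 7.714 cmH2O·s/L.
C = Vt/(Pplat − PEEP) = 420.01 / (10 − 3) = 420.01/7.0 = 60.001 mL/cmH2O.
τ = R × C = 7.714 × 0.06 L/cmH2O = 0.4628 s.
Fraction remaining at end-expiration = e^(−Te/τ) = e^(−0.63/0.4628) = 0.2563 → 25.63%.

25.6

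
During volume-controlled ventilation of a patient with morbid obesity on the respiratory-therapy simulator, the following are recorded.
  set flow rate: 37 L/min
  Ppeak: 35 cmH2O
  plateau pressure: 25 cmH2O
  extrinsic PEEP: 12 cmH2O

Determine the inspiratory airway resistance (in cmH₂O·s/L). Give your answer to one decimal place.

16.2

Flow: 37 L/min ÷ 60 = 0.6167 L/s.
Raw = (PIP − Pplat) / flow = (35 − 25) / 0.6167 = 10.0 / 0.6167 = 16.215 cmH2O·s/L.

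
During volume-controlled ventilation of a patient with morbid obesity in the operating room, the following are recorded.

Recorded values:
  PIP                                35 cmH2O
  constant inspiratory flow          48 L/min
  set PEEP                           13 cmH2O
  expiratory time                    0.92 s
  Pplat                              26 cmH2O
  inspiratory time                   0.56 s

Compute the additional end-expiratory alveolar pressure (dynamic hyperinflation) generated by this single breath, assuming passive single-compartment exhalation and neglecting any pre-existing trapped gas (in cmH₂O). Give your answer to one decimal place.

1.2

Flow: 48 L/min ÷ 60 = 0.8 L/s.
Vt = flow × Ti = 0.8 L/s × 0.56 s × 1000 mL/L = 448.0 mL.
R = (PIP − Pplat)/V̇ = (35 − 26) / 0.8 = 9.0/0.8 = 11.25 cmH2O·s/L.
C = Vt/(Pplat − PEEP) = 448.0 / (26 − 13) = 448.0/13.0 = 34.462 mL/cmH2O.
τ = R × C = 11.25 × 0.03446 L/cmH2O = 0.3877 s.
Fraction remaining = e^(−Te/τ) = e^(−0.92/0.3877) = 0.0932; trapped volume = 448.0 × 0.0932 = 41.754 mL.
Additional alveolar pressure from trapping ≈ V_trapped / C = 41.754 / 34.462 = 1.212 cmH2O.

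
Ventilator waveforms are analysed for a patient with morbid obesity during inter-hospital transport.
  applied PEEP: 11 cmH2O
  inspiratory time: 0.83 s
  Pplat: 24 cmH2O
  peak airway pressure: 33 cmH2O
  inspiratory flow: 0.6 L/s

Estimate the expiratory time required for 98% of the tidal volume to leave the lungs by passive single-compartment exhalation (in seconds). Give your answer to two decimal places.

Vt = flow × Ti = 0.6 L/s × 0.83 s × 1000 mL/L = 498.0 mL.
R = (PIP − Pplat)/V̇ = (33 − 24) / 0.6 = 9.0/0.6 = 15.0 cmH2O·s/L.
C = Vt/(Pplat − PEEP) = 498.0 / (24 − 11) = 498.0/13.0 = 38.308 mL/cmH2O.
τ = R × C = 15.0 × 0.03831 L/cmH2O = 0.5747 s.
t = −τ·ln(1 − 0.98) = −0.5747·ln(0.02) = 2.248 s.

2.25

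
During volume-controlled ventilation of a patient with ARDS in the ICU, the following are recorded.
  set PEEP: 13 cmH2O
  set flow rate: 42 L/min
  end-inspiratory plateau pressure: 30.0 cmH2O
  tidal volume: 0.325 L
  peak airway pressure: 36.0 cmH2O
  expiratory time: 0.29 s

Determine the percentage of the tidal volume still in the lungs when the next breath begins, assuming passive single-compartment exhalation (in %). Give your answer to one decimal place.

17.0

Flow: 42 L/min ÷ 60 = 0.7 L/s.
R = (PIP − Pplat)/V̇ = (36.0 − 30.0) / 0.7 = 6.0/0.7 = 8.571 cmH2O·s/L.
C = Vt/(Pplat − PEEP) = 325.0 / (30.0 − 13) = 325.0/17.0 = 19.118 mL/cmH2O.
τ = R × C = 8.571 × 0.01912 L/cmH2O = 0.1639 s.
Fraction remaining at end-expiration = e^(−Te/τ) = e^(−0.29/0.1639) = 0.1704 → 17.04%.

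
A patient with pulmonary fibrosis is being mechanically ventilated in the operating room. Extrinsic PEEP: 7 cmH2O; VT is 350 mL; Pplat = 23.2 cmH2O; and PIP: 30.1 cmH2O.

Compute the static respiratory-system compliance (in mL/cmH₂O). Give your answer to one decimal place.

21.6

Cstat = Vt / (Pplat − PEEP) = 350 / (23.2 − 7) = 350 / 16.2 = 21.605 mL/cmH2O.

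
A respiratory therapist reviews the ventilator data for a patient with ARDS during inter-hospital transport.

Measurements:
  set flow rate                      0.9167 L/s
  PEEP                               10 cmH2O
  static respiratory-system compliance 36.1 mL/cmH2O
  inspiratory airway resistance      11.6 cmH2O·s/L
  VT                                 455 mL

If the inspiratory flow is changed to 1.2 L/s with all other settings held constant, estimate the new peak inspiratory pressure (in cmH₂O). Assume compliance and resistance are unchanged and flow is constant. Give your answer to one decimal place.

36.5

PIP = Vt/C + R·V̇ + PEEP (constant-flow equation of motion).
Only the resistive term changes: ΔPIP = R × ΔV̇ = 11.6 × (1.2 − 0.9167) = 11.6 × 0.2833 = 3.286 cmH2O.
Original PIP = 455/36.1 + 11.6×0.9167 + 10 = 33.238 cmH2O; new PIP = 33.238 + (3.286) = 36.524 cmH2O.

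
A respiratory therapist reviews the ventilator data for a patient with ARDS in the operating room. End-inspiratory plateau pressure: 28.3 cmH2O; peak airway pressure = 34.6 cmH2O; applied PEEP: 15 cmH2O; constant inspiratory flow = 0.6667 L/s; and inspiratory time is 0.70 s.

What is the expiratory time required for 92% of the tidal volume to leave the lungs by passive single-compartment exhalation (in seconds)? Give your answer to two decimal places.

0.84

Vt = flow × Ti = 0.6667 L/s × 0.70 s × 1000 mL/L = 466.69 mL.
R = (PIP − Pplat)/V̇ = (34.6 − 28.3) / 0.6667 = 6.3/0.6667 = 9.45 cmH2O·s/L.
C = Vt/(Pplat − PEEP) = 466.69 / (28.3 − 15) = 466.69/13.3 = 35.089 mL/cmH2O.
τ = R × C = 9.45 × 0.03509 L/cmH2O = 0.3316 s.
t = −τ·ln(1 − 0.92) = −0.3316·ln(0.08) = 0.8375 s.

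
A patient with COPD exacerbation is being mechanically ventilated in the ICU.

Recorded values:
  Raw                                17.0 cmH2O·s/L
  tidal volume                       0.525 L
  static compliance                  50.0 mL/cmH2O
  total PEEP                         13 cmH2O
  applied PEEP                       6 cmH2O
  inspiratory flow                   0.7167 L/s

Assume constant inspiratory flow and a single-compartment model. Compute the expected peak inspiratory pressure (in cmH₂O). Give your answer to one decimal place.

Total PEEP = 13 cmH2O (set 6 + intrinsic 7); this is the baseline alveolar pressure.
Equation of motion (constant flow): PIP = Vt/C + R·V̇ + PEEP.
PIP = 525/50.0 + 17.0×0.7167 + 13 = 10.5 + 12.184 + 13 = 35.684 cmH2O.

35.7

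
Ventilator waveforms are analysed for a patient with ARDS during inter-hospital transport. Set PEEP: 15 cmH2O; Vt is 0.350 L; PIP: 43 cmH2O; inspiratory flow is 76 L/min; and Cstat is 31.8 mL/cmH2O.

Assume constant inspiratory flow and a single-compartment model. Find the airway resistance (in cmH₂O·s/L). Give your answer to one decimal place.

Flow: 76 L/min ÷ 60 = 1.2667 L/s.
Equation of motion (constant flow): PIP = Vt/C + R·V̇ + PEEP.
R·V̇ = PIP − Vt/C − PEEP = 43 − 350/31.8 − 15 = 43 − 11.006 − 15 = 16.994 cmH2O.
R = 16.994 / 1.2667 = 13.416 cmH2O·s/L.

13.4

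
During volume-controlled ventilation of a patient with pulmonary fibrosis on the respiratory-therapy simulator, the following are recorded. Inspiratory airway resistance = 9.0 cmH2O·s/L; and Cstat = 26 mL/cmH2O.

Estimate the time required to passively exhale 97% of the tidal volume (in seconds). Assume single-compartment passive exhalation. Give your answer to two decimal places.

τ = R × C = 9.0 × 26 mL/cmH2O = 9.0 × 0.026 L/cmH2O = 0.234 s.
Exhaled fraction f = 1 − e^(−t/τ) → t = −τ·ln(1 − f) = −0.234·ln(0.03) = 0.8205 s.

0.82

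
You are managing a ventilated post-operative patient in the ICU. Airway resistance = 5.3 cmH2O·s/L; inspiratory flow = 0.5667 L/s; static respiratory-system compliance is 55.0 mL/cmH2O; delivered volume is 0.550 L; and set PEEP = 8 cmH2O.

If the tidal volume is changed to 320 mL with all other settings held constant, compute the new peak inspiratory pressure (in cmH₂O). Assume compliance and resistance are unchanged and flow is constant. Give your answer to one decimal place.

16.8

PIP = Vt/C + R·V̇ + PEEP (constant-flow equation of motion).
Only the elastic term changes: ΔPIP = ΔVt / C = (320 − 550) / 55.0 = -4.182 cmH2O.
Original PIP = 550/55.0 + 5.3×0.5667 + 8 = 21.004 cmH2O; new PIP = 21.004 + (-4.182) = 16.822 cmH2O.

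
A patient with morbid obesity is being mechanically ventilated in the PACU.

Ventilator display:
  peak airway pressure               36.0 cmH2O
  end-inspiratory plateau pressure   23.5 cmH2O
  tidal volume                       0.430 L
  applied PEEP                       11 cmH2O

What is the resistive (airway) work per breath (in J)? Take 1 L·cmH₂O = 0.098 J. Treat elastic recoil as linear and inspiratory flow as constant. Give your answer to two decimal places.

With constant inspiratory flow the resistive pressure is constant at PIP − Pplat = 36.0 − 23.5 = 12.5 cmH2O, so resistive work = 12.5 × 0.430 = 5.375 L·cmH2O.
× 0.098 J/(L·cmH2O) → 0.5268 J.

0.53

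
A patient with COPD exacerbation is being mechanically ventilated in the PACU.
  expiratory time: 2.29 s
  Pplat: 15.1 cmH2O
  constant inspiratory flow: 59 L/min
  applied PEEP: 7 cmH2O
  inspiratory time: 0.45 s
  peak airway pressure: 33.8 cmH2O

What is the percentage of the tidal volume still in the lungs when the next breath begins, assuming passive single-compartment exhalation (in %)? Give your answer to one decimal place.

11.0

Flow: 59 L/min ÷ 60 = 0.9833 L/s.
Vt = flow × Ti = 0.9833 L/s × 0.45 s × 1000 mL/L = 442.49 mL.
R = (PIP − Pplat)/V̇ = (33.8 − 15.1) / 0.9833 = 18.7/0.9833 = 19.018 cmH2O·s/L.
C = Vt/(Pplat − PEEP) = 442.49 / (15.1 − 7) = 442.49/8.1 = 54.628 mL/cmH2O.
τ = R × C = 19.018 × 0.05463 L/cmH2O = 1.039 s.
Fraction remaining at end-expiration = e^(−Te/τ) = e^(−2.29/1.039) = 0.1104 → 11.04%.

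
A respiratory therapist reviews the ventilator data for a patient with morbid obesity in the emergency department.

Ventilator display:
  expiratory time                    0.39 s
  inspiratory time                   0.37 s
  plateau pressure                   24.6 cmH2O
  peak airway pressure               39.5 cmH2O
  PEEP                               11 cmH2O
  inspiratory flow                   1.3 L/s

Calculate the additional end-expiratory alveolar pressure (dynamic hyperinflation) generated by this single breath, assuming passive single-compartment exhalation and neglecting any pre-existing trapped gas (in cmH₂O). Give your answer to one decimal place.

Vt = flow × Ti = 1.3 L/s × 0.37 s × 1000 mL/L = 481.0 mL.
R = (PIP − Pplat)/V̇ = (39.5 − 24.6) / 1.3 = 14.9/1.3 = 11.462 cmH2O·s/L.
C = Vt/(Pplat − PEEP) = 481.0 / (24.6 − 11) = 481.0/13.6 = 35.368 mL/cmH2O.
τ = R × C = 11.462 × 0.03537 L/cmH2O = 0.4054 s.
Fraction remaining = e^(−Te/τ) = e^(−0.39/0.4054) = 0.3821; trapped volume = 481.0 × 0.3821 = 183.79 mL.
Additional alveolar pressure from trapping ≈ V_trapped / C = 183.79 / 35.368 = 5.197 cmH2O.

5.2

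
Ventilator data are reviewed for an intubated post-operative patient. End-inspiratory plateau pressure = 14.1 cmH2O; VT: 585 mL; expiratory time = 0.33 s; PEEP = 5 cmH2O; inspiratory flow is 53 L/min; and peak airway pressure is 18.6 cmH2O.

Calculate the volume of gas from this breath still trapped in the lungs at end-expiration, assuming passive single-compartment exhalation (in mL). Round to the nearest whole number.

214

Flow: 53 L/min ÷ 60 = 0.8833 L/s.
R = (PIP − Pplat)/V̇ = (18.6 − 14.1) / 0.8833 = 4.5/0.8833 = 5.095 cmH2O·s/L.
C = Vt/(Pplat − PEEP) = 585.0 / (14.1 − 5) = 585.0/9.1 = 64.286 mL/cmH2O.
τ = R × C = 5.095 × 0.06429 L/cmH2O = 0.3276 s.
Fraction remaining = e^(−Te/τ) = e^(−0.33/0.3276) = 0.3652.
Trapped volume = 585.0 × 0.3652 = 213.64 mL.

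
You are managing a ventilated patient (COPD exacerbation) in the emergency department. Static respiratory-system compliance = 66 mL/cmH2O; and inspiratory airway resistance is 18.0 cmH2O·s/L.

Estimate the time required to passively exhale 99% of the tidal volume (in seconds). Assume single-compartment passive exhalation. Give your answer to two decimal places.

5.47

τ = R × C = 18.0 × 66 mL/cmH2O = 18.0 × 0.066 L/cmH2O = 1.188 s.
Exhaled fraction f = 1 − e^(−t/τ) → t = −τ·ln(1 − f) = −1.188·ln(0.01) = 5.471 s.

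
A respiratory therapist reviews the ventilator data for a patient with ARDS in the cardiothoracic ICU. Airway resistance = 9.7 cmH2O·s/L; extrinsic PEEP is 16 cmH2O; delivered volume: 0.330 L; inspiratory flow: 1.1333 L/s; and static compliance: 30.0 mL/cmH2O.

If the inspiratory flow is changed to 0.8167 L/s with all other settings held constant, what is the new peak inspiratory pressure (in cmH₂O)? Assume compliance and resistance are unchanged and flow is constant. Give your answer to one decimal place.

34.9

PIP = Vt/C + R·V̇ + PEEP (constant-flow equation of motion).
Only the resistive term changes: ΔPIP = R × ΔV̇ = 9.7 × (0.8167 − 1.1333) = 9.7 × -0.3166 = -3.071 cmH2O.
Original PIP = 330/30.0 + 9.7×1.1333 + 16 = 37.993 cmH2O; new PIP = 37.993 + (-3.071) = 34.922 cmH2O.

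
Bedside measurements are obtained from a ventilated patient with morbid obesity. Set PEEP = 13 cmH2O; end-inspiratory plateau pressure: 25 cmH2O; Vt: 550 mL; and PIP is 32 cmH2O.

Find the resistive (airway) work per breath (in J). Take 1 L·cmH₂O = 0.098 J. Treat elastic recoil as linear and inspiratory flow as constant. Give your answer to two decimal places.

0.38

With constant inspiratory flow the resistive pressure is constant at PIP − Pplat = 32 − 25 = 7.0 cmH2O, so resistive work = 7.0 × 0.550 = 3.85 L·cmH2O.
× 0.098 J/(L·cmH2O) → 0.3773 J.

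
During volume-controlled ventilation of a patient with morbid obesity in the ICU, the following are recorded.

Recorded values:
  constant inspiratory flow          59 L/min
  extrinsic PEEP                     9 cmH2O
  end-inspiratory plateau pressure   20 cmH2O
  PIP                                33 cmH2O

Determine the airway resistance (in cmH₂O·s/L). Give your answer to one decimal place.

Flow: 59 L/min ÷ 60 = 0.9833 L/s.
Raw = (PIP − Pplat) / flow = (33 − 20) / 0.9833 = 13.0 / 0.9833 = 13.221 cmH2O·s/L.

13.2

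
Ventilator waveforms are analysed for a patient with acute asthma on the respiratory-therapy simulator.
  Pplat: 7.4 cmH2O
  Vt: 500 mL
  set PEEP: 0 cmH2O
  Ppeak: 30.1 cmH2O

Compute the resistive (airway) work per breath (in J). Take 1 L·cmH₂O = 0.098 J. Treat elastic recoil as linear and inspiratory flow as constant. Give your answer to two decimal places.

With constant inspiratory flow the resistive pressure is constant at PIP − Pplat = 30.1 − 7.4 = 22.7 cmH2O, so resistive work = 22.7 × 0.500 = 11.35 L·cmH2O.
× 0.098 J/(L·cmH2O) → 1.112 J.

1.11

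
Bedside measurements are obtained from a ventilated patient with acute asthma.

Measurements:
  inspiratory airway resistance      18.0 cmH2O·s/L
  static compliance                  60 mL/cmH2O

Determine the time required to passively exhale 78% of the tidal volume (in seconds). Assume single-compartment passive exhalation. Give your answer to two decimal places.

1.64

τ = R × C = 18.0 × 60 mL/cmH2O = 18.0 × 0.060 L/cmH2O = 1.08 s.
Exhaled fraction f = 1 − e^(−t/τ) → t = −τ·ln(1 − f) = −1.08·ln(0.22) = 1.635 s.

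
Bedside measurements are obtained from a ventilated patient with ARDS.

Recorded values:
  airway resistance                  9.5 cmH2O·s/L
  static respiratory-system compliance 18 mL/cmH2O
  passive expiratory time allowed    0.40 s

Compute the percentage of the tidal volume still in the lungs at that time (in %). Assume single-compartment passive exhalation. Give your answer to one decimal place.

9.6

τ = R × C = 9.5 × 18 mL/cmH2O = 9.5 × 0.018 L/cmH2O = 0.171 s.
Passive exhalation: V(t)/V₀ = e^(−t/τ) = e^(−0.40/0.171) = 0.09641.
Fraction remaining = 0.09641 → 9.641%.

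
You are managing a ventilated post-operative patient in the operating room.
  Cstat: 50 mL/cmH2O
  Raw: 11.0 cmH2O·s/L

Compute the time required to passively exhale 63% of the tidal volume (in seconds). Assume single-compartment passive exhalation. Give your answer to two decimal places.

τ = R × C = 11.0 × 50 mL/cmH2O = 11.0 × 0.050 L/cmH2O = 0.55 s.
Exhaled fraction f = 1 − e^(−t/τ) → t = −τ·ln(1 − f) = −0.55·ln(0.37) = 0.5468 s.

0.55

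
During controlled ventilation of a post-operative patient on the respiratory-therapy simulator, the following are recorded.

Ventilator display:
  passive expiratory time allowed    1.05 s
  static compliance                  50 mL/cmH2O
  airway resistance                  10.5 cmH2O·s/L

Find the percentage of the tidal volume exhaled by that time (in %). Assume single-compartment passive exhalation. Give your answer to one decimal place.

τ = R × C = 10.5 × 50 mL/cmH2O = 10.5 × 0.050 L/cmH2O = 0.525 s.
Passive exhalation: V(t)/V₀ = e^(−t/τ) = e^(−1.05/0.525) = 0.1353.
Fraction exhaled = 1 − 0.1353 = 0.8647 → 86.47%.

86.5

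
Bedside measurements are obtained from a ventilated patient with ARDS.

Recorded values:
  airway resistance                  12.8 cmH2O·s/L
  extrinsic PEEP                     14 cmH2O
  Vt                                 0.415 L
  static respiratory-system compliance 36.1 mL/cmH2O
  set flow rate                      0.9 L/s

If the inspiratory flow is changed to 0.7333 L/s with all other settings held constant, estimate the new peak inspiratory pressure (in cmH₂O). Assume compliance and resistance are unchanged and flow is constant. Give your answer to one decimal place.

PIP = Vt/C + R·V̇ + PEEP (constant-flow equation of motion).
Only the resistive term changes: ΔPIP = R × ΔV̇ = 12.8 × (0.7333 − 0.9) = 12.8 × -0.1667 = -2.134 cmH2O.
Original PIP = 415/36.1 + 12.8×0.9 + 14 = 37.016 cmH2O; new PIP = 37.016 + (-2.134) = 34.882 cmH2O.

34.9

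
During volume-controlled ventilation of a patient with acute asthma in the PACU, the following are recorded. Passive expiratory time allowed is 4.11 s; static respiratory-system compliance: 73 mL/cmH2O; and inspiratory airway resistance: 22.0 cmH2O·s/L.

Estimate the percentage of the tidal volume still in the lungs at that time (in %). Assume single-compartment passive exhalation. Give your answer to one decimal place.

τ = R × C = 22.0 × 73 mL/cmH2O = 22.0 × 0.073 L/cmH2O = 1.606 s.
Passive exhalation: V(t)/V₀ = e^(−t/τ) = e^(−4.11/1.606) = 0.07737.
Fraction remaining = 0.07737 → 7.737%.

7.7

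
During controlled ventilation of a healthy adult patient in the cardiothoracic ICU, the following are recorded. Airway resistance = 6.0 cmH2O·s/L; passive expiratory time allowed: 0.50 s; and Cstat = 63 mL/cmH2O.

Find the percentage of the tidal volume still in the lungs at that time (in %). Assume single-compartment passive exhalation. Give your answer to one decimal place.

26.6

τ = R × C = 6.0 × 63 mL/cmH2O = 6.0 × 0.063 L/cmH2O = 0.378 s.
Passive exhalation: V(t)/V₀ = e^(−t/τ) = e^(−0.50/0.378) = 0.2664.
Fraction remaining = 0.2664 → 26.64%.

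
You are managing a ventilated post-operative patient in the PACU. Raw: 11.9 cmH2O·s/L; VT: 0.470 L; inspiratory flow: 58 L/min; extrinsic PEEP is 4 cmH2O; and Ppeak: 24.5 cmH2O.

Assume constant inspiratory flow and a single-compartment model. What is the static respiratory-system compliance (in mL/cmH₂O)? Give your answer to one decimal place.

52.2

Flow: 58 L/min ÷ 60 = 0.9667 L/s.
Equation of motion (constant flow): PIP = Vt/C + R·V̇ + PEEP.
Vt/C = PIP − R·V̇ − PEEP = 24.5 − 11.9×0.9667 − 4 = 24.5 − 11.504 − 4 = 8.996 cmH2O.
C = Vt / 8.996 = 470 / 8.996 = 52.245 mL/cmH2O.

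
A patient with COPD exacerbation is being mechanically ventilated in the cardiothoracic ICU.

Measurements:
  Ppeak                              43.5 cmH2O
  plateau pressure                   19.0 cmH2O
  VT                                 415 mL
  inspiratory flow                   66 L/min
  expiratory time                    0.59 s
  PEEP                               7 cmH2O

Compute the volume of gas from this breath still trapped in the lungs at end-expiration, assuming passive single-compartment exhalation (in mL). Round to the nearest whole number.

193

Flow: 66 L/min ÷ 60 = 1.1 L/s.
R = (PIP − Pplat)/V̇ = (43.5 − 19.0) / 1.1 = 24.5/1.1 = 22.273 cmH2O·s/L.
C = Vt/(Pplat − PEEP) = 415.0 / (19.0 − 7) = 415.0/12.0 = 34.583 mL/cmH2O.
τ = R × C = 22.273 × 0.03458 L/cmH2O = 0.7702 s.
Fraction remaining = e^(−Te/τ) = e^(−0.59/0.7702) = 0.4649.
Trapped volume = 415.0 × 0.4649 = 192.93 mL.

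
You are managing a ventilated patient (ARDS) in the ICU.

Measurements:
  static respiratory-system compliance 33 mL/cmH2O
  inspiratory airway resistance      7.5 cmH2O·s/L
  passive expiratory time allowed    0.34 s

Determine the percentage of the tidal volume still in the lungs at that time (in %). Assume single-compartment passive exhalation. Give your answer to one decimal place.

25.3

τ = R × C = 7.5 × 33 mL/cmH2O = 7.5 × 0.033 L/cmH2O = 0.2475 s.
Passive exhalation: V(t)/V₀ = e^(−t/τ) = e^(−0.34/0.2475) = 0.2532.
Fraction remaining = 0.2532 → 25.32%.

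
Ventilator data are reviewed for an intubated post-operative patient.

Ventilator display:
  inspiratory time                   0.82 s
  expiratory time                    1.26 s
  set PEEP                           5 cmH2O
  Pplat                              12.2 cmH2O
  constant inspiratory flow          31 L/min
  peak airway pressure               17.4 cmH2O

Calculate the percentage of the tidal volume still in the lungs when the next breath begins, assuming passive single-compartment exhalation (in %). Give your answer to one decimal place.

11.9

Flow: 31 L/min ÷ 60 = 0.5167 L/s.
Vt = flow × Ti = 0.5167 L/s × 0.82 s × 1000 mL/L = 423.69 mL.
R = (PIP − Pplat)/V̇ = (17.4 − 12.2) / 0.5167 = 5.2/0.5167 = 10.064 cmH2O·s/L.
C = Vt/(Pplat − PEEP) = 423.69 / (12.2 − 5) = 423.69/7.2 = 58.846 mL/cmH2O.
τ = R × C = 10.064 × 0.05885 L/cmH2O = 0.5923 s.
Fraction remaining at end-expiration = e^(−Te/τ) = e^(−1.26/0.5923) = 0.1192 → 11.92%.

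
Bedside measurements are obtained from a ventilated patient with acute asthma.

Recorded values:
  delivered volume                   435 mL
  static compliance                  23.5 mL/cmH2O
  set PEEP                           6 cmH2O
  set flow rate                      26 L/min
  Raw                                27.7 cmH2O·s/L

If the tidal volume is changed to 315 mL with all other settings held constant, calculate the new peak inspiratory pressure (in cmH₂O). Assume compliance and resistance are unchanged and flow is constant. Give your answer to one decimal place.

31.4

Flow: 26 L/min ÷ 60 = 0.4333 L/s.
PIP = Vt/C + R·V̇ + PEEP (constant-flow equation of motion).
Only the elastic term changes: ΔPIP = ΔVt / C = (315 − 435) / 23.5 = -5.106 cmH2O.
Original PIP = 435/23.5 + 27.7×0.4333 + 6 = 36.513 cmH2O; new PIP = 36.513 + (-5.106) = 31.407 cmH2O.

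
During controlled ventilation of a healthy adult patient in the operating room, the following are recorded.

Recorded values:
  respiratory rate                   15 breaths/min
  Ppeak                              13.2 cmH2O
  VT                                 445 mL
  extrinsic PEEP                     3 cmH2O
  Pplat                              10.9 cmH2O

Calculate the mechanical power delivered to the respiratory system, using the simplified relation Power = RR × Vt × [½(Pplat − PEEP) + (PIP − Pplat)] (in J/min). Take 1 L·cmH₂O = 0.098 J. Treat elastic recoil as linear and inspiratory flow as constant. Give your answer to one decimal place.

4.1

Per-breath work = Vt × [½(Pplat−PEEP) + (PIP−Pplat)] = 0.445 × [0.5×7.9 + 2.3] = 0.445 × 6.25 = 2.781 L·cmH2O.
Power = 15 × 2.781 = 41.715 L·cmH2O/min.
× 0.098 J/(L·cmH2O) → 4.088 J/min.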